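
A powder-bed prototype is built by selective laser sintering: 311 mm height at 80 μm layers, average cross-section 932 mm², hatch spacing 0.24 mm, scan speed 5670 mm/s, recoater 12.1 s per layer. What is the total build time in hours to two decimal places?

13.81 hours

Layers = ⌈311/0.08⌉ = 3888.
Per-layer scan distance: 932 / 0.24 → 3883.3 mm.
Scan time per layer: 3883.3 / 5670 → 0.6849 s.
Per-layer time = 0.6849 + 12.1 = 12.7849 s.
Build time = 3888 × 12.7849 = 49707.6912 s = 13.81 hours.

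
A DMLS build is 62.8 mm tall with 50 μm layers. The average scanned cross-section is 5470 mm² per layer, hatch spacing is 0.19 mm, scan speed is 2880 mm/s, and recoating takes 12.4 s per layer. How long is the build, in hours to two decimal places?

Number of layers: 62.8 / 0.05 → 1256 (rounded up).
Per-layer scan distance = 5470 / 0.19 = 28789.5 mm.
Scan time per layer: 28789.5 / 2880 → 9.9964 s.
Time per layer = 9.9964 + 12.4, so 22.3964 s.
Build time = 1256 × 22.3964 = 28129.8784 s = 7.81 hours.

7.81 hours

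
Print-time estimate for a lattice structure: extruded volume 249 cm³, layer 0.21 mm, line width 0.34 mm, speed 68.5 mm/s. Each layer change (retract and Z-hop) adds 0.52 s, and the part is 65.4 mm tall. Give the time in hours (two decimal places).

14.19 hours

Bead cross-section = 0.21 × 0.34 = 0.0714 mm².
Total extruded path = 249000/0.0714 = 3487395 mm.
Time extruding = 3487395 / 68.5, so 50910.9 s.
Number of layers: 65.4 / 0.21 → 312 (rounded up).
Layer-change overhead: 312 × 0.52 → 162.24 s.
Total = 50910.9 + 162.24 = 51073.14 s = 14.19 hours.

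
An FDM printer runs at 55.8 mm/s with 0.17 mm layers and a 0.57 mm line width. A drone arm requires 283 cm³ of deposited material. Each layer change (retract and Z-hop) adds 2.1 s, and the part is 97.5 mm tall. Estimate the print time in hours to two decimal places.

14.87 hours

Bead cross-section = 0.17 × 0.57 = 0.0969 mm².
Path length: 283000 mm³ / 0.0969 mm² → 2920536.6 mm.
Print-move time: 2920536.6 / 55.8 → 52339.4 s.
Number of layers: 97.5 / 0.17 → 574 (rounded up).
Z-hop total = 574 × 2.1 = 1205.4 s.
Total = 52339.4 + 1205.4 = 53544.8 s = 14.87 hours.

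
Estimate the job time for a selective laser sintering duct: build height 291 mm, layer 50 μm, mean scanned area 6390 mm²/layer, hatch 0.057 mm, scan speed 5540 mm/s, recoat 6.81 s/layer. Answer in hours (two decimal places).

Layer count = ceil(291 / 0.05) = 5820.
Scan path per layer: 6390 / 0.057 → 112105.3 mm.
Laser time per layer: 112105.3 / 5540 → 20.2356 s.
Layer cycle: 20.2356 + 6.81 → 27.0456 s.
Total: 5820 × 27.0456 s = 157405.392 s → 43.72 hours.

43.72 hours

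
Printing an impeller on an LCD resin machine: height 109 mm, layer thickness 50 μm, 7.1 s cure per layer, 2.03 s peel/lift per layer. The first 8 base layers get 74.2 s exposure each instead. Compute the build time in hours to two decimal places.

Layers = ⌈109/0.05⌉ = 2180.
Burn-in layers: 8 × (74.2 + 2.03) → 609.84 s.
Normal layers = 2172 × (7.1 + 2.03), so 19830.36 s.
Total = 609.84 + 19830.36 = 20440.2 s = 5.68 hours.

5.68 hours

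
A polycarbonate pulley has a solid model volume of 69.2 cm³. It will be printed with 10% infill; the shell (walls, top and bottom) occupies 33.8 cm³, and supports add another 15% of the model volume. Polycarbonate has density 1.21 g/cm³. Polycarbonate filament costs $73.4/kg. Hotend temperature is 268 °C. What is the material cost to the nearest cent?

$4.24

Volume inside the shell = 69.2 − 33.8, so 35.4 cm³.
Deposited infill = 0.10 × 35.4, so 3.54 cm³.
Support = 0.15 × 69.2 = 10.38 cm³.
Total printed volume = 33.8 + 3.54 + 10.38 = 47.72 cm³.
Mass = 47.72 × 1.21, so 57.7412 g.
At $73.4/kg: 57.7412/1000 × 73.4 = $4.24.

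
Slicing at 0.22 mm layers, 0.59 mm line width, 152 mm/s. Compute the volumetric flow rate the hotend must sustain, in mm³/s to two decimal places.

Extrusion cross-section: 0.22 × 0.59 → 0.1298 mm².
Volumetric flow = 152 × 0.1298 = 19.73 mm³/s.

19.73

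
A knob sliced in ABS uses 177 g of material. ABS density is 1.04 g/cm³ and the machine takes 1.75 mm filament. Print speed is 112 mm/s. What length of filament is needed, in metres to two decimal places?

70.76 m

Volume = 177 g / 1.04 g·cm⁻³ = 170.1923 cm³ = 170192.3 mm³.
Cross-section of 1.75 mm filament: π·(1.75/2)² = 2.4053 mm².
Length = 170192.3 / 2.4053 = 70757.2 mm = 70.76 m.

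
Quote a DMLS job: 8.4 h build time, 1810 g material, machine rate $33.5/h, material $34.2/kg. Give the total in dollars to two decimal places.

$343.30

Machine cost = 33.5 × 8.4, so $281.40.
Material charge = 34.2 × 1810/1000 = $61.902.
Total = 281.40 + 61.902 = 343.302 ≈ $343.30.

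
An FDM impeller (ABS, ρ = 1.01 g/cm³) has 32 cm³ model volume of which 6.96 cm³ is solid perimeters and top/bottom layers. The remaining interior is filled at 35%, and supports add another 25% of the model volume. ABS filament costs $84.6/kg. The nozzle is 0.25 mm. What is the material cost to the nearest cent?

Infill region = 32 − 6.96 = 25.04 cm³.
Deposited infill = 0.35 × 25.04 = 8.764 cm³.
Support = 0.25 × 32 = 8 cm³.
Total printed volume = 6.96 + 8.764 + 8, so 23.724 cm³.
Mass = 23.724 × 1.01 = 23.96124 g.
At $84.6/kg: 23.96124/1000 × 84.6 = $2.03.

$2.03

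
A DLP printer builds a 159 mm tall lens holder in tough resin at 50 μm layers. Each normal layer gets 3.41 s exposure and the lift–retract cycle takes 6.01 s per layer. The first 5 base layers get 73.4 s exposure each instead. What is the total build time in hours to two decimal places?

Layer count = ceil(159 / 0.05) = 3180.
Burn-in layers = 5 × (73.4 + 6.01) = 397.05 s.
Normal layers = 3175 × (3.41 + 6.01) = 29908.5 s.
Sum: 397.05 + 29908.5 = 30305.55 s → 8.42 hours.

8.42 hours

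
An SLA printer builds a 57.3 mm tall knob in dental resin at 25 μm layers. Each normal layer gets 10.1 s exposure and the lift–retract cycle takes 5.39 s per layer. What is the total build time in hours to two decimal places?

9.86 hours

Layer count = ceil(57.3 / 0.025) = 2292.
Per-layer time = 10.1 + 5.39 = 15.49 s.
Total = 2292 × 15.49 = 35503.08 s = 9.86 hours.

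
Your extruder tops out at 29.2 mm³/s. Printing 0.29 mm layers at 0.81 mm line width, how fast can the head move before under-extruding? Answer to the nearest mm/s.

124 mm/s

A = 0.29 × 0.81 = 0.2349 mm².
Max speed = 29.2 / 0.2349 = 124.31 ≈ 124 mm/s.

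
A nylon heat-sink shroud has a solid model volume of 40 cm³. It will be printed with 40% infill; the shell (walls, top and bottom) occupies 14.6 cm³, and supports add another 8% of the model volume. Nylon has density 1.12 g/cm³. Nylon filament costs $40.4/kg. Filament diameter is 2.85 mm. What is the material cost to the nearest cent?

Infill region = 40 − 14.6 = 25.4 cm³.
Infill deposited: 0.40 × 25.4 → 10.16 cm³.
Support = 0.08 × 40, so 3.2 cm³.
Total printed volume = 14.6 + 10.16 + 3.2, so 27.96 cm³.
Mass = 27.96 × 1.12 = 31.3152 g.
At $40.4/kg: 31.3152/1000 × 40.4 = $1.27.

$1.27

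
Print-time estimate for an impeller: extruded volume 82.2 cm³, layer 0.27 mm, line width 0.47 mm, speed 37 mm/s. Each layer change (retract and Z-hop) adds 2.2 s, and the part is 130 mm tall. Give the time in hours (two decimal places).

5.16 hours

Extrusion cross-section = 0.27 × 0.47, so 0.1269 mm².
Toolpath length = 82.2 cm³ / 0.1269 mm² = 82200 / 0.1269 = 647754.1 mm.
Extrusion time: 647754.1 / 37 → 17506.9 s.
Layer count = ceil(130 / 0.27) = 482.
Z-hop total = 482 × 2.2 = 1060.4 s.
Total = 17506.9 + 1060.4 = 18567.3 s = 5.16 hours.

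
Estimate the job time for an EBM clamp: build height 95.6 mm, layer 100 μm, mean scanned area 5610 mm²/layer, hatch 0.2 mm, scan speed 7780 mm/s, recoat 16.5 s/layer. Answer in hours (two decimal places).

Layer count = ceil(95.6 / 0.1) = 956.
Scan path per layer: 5610 / 0.2 → 28050 mm.
Per-layer scan time = 28050 / 7780, so 3.6054 s.
Layer cycle: 3.6054 + 16.5 → 20.1054 s.
956 layers × 20.1054 s/layer = 19220.7624 s, i.e. 5.34 hours.

5.34 hours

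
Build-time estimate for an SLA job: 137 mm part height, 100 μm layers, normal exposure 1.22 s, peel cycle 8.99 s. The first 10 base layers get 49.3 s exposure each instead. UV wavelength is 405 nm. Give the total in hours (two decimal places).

Number of layers: 137 / 0.1 → 1370 (rounded up).
Bottom layers = 10 × (49.3 + 8.99), so 582.9 s.
Remaining layers = 1360 × (1.22 + 8.99), so 13885.6 s.
Total = 582.9 + 13885.6 = 14468.5 s = 4.02 hours.

4.02 hours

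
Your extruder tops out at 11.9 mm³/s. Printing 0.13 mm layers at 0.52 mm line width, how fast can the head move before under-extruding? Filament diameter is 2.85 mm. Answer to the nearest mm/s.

Bead cross-section = 0.13 × 0.52 = 0.0676 mm².
v_max = Q/A = 11.9/0.0676 = 176.04 mm/s → 176 mm/s.

176 mm/s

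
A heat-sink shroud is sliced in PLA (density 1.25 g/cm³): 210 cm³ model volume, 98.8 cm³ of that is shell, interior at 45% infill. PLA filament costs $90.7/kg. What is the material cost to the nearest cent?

Interior volume: 210 − 98.8 → 111.2 cm³.
Infill volume = 0.45 × 111.2, so 50.04 cm³.
Total printed volume = 98.8 + 50.04, so 148.84 cm³.
Mass = 148.84 × 1.25, so 186.05 g.
At $90.7/kg: 186.05/1000 × 90.7 = $16.87.

$16.87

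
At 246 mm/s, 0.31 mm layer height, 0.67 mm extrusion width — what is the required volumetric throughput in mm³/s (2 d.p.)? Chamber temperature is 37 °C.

Extrusion cross-section = 0.31 × 0.67, so 0.2077 mm².
Volumetric flow = 246 × 0.2077 = 51.09 mm³/s.

51.09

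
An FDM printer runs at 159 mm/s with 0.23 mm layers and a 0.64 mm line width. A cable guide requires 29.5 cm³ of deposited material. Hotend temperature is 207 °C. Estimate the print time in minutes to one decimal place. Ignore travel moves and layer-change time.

21.0 minutes

Line area = 0.23 × 0.64 = 0.1472 mm².
Total extruded path = 29500/0.1472 = 200407.6 mm.
Print-move time: 200407.6 / 159 → 1260.4 s.
Converting: 1260.4 s = 21.0 minutes.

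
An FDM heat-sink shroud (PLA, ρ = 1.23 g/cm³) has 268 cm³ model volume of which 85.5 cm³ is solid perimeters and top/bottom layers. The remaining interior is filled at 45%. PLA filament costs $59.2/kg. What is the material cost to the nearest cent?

$12.21

Infill region = 268 − 85.5 = 182.5 cm³.
Infill deposited = 0.45 × 182.5, so 82.125 cm³.
Total printed volume = 85.5 + 82.125, so 167.625 cm³.
Mass = 167.625 × 1.23, so 206.17875 g.
Cost = 206.17875 g / 1000 × $59.2/kg = $12.21.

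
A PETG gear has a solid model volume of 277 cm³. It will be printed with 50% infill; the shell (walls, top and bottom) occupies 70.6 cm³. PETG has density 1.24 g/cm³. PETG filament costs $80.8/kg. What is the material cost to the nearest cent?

$17.41

Volume inside the shell = 277 − 70.6 = 206.4 cm³.
Deposited infill = 0.50 × 206.4 = 103.2 cm³.
Total printed volume: 70.6 + 103.2 → 173.8 cm³.
Mass = 173.8 × 1.24, so 215.512 g.
Cost = 215.512 g / 1000 × $80.8/kg = $17.41.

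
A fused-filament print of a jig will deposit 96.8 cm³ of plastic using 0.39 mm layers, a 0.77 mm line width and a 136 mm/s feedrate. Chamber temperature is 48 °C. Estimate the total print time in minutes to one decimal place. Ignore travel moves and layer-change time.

Line area = 0.39 × 0.77, so 0.3003 mm².
Path length: 96800 mm³ / 0.3003 mm² → 322344.3 mm.
Extrusion time: 322344.3 / 136 → 2370.2 s.
2370.2 s = 39.5 minutes.

39.5 minutes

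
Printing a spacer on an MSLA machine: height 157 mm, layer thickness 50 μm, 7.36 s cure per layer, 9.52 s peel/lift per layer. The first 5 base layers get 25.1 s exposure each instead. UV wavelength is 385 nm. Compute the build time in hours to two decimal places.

Layers = ⌈157/0.05⌉ = 3140.
Base layers: 5 × (25.1 + 9.52) → 173.1 s.
Normal layers: 3135 × (7.36 + 9.52) → 52918.8 s.
Sum: 173.1 + 52918.8 = 53091.9 s → 14.75 hours.

14.75 hours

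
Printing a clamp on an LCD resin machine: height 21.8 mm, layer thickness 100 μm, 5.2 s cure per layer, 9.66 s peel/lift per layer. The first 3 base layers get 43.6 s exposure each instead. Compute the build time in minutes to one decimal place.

Number of layers: 21.8 / 0.1 → 218 (rounded up).
Burn-in layers = 3 × (43.6 + 9.66), so 159.78 s.
Regular layers: 215 × (5.2 + 9.66) → 3194.9 s.
Total = 159.78 + 3194.9 = 3354.68 s = 55.9 minutes.

55.9 minutes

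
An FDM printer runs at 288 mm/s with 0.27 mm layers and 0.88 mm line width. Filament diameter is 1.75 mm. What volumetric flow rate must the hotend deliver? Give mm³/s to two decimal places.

68.43

A = 0.27 × 0.88, so 0.2376 mm².
Volumetric flow = 288 × 0.2376 = 68.43 mm³/s.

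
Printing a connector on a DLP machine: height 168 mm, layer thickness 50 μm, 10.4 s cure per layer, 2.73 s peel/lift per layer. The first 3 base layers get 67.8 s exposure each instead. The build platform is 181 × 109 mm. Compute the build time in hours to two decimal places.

Layer count = ceil(168 / 0.05) = 3360.
Base layers: 3 × (67.8 + 2.73) → 211.59 s.
Remaining layers: 3357 × (10.4 + 2.73) → 44077.41 s.
Sum: 211.59 + 44077.41 = 44289 s → 12.30 hours.

12.30 hours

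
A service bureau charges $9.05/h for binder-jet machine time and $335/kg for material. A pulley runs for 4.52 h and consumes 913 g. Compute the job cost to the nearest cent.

Machine-time cost: 9.05 × 4.52 → $40.906.
Material cost = 335 × 913/1000 = $305.855.
Job cost: 40.906 + 305.855 = 346.761 ≈ $346.76.

$346.76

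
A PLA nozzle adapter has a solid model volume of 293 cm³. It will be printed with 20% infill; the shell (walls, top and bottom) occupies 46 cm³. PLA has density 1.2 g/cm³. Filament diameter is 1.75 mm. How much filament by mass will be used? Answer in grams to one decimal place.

Interior volume = 293 − 46 = 247 cm³.
Deposited infill: 0.20 × 247 → 49.4 cm³.
Total extruded = 46 + 49.4 = 95.4 cm³.
Mass: 95.4 × 1.2 → 114.48 g.

114.5 g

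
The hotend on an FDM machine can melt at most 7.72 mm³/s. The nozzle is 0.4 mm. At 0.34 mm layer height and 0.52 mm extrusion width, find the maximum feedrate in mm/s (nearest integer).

44 mm/s

A: 0.34 × 0.52 → 0.1768 mm².
v_max = Q/A = 7.72/0.1768 = 43.67 mm/s → 44 mm/s.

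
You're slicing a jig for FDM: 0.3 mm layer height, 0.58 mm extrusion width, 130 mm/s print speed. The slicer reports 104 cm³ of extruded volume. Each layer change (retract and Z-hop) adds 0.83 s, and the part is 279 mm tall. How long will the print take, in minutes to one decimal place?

Bead cross-section = 0.3 × 0.58, so 0.174 mm².
Toolpath length = 104 cm³ / 0.174 mm² = 104000 / 0.174 = 597701.1 mm.
Time extruding = 597701.1 / 130, so 4597.7 s.
Layers = ⌈279/0.3⌉ = 930.
Non-print overhead = 930 × 0.83 = 771.9 s.
Total = 4597.7 + 771.9 = 5369.6 s = 89.5 minutes.

89.5 minutes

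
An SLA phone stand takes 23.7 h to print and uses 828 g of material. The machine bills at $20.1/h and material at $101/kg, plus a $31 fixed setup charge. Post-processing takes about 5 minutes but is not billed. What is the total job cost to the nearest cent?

$591.00

Time charge: 20.1 × 23.7 → $476.37.
Feedstock cost: 101 × 828/1000 → $83.628.
Total = 476.37 + 83.628 + 31 = 590.998 ≈ $591.00.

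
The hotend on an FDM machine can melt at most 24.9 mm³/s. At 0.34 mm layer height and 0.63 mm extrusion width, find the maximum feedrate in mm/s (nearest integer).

A: 0.34 × 0.63 → 0.2142 mm².
v_max = Q/A = 24.9/0.2142 = 116.25 mm/s → 116 mm/s.

116 mm/s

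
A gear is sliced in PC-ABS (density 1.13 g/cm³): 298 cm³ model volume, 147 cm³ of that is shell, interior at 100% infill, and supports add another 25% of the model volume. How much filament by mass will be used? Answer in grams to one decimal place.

Interior volume: 298 − 147 → 151 cm³.
Infill deposited = 1.00 × 151 = 151 cm³.
Support = 0.25 × 298, so 74.5 cm³.
Total extruded: 147 + 151 + 74.5 → 372.5 cm³.
Mass = 372.5 × 1.13 = 420.925 g.

420.9 g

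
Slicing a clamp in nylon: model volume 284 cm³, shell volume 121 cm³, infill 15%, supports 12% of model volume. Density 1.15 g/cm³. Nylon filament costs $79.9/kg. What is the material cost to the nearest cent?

$16.50

Interior volume: 284 − 121 → 163 cm³.
Deposited infill: 0.15 × 163 → 24.45 cm³.
Support: 0.12 × 284 → 34.08 cm³.
Total printed volume = 121 + 24.45 + 34.08 = 179.53 cm³.
Mass: 179.53 × 1.15 → 206.4595 g.
At $79.9/kg: 206.4595/1000 × 79.9 = $16.50.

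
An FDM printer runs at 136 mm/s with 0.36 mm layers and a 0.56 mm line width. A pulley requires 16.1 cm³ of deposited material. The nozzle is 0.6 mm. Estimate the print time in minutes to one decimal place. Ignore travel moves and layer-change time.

9.8 minutes

Line area: 0.36 × 0.56 → 0.2016 mm².
Toolpath length = 16.1 cm³ / 0.2016 mm² = 16100 / 0.2016 = 79861.1 mm.
Extrusion time: 79861.1 / 136 → 587.2 s.
Converting: 587.2 s = 9.8 minutes.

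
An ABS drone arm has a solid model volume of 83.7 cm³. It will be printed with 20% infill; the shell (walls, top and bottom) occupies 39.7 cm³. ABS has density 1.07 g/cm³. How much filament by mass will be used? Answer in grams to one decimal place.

Volume inside the shell = 83.7 − 39.7, so 44 cm³.
Infill volume = 0.20 × 44 = 8.8 cm³.
Total extruded: 39.7 + 8.8 → 48.5 cm³.
Mass = 48.5 × 1.07, so 51.895 g.

51.9 g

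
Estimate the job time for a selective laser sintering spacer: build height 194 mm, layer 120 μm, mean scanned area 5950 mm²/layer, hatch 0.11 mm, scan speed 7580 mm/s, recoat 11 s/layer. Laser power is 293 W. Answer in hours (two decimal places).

Number of layers: 194 / 0.12 → 1617 (rounded up).
Per-layer scan distance: 5950 / 0.11 → 54090.9 mm.
Per-layer scan time: 54090.9 / 7580 → 7.136 s.
Layer cycle = 7.136 + 11 = 18.136 s.
Build time = 1617 × 18.136 = 29325.912 s = 8.15 hours.

8.15 hours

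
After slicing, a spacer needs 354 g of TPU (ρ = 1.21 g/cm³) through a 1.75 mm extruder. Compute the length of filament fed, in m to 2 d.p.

Volume = 354 g / 1.21 g·cm⁻³ = 292.562 cm³ = 292562 mm³.
A = π r² = π × 0.875² = 2.4053 mm².
Length = 292562 / 2.4053 = 121632.23 mm = 121.63 m.

121.63 m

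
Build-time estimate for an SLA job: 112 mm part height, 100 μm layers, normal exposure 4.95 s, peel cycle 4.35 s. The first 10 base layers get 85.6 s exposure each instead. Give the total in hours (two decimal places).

3.12 hours

Layers = ⌈112/0.1⌉ = 1120.
Bottom layers = 10 × (85.6 + 4.35), so 899.5 s.
Remaining layers: 1110 × (4.95 + 4.35) → 10323 s.
Total = 899.5 + 10323 = 11222.5 s = 3.12 hours.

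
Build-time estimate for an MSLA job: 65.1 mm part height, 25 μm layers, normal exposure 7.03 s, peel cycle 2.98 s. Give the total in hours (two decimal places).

7.24 hours

Number of layers: 65.1 / 0.025 → 2604 (rounded up).
Cycle time: 7.03 + 2.98 → 10.01 s.
Total = 2604 × 10.01 = 26066.04 s = 7.24 hours.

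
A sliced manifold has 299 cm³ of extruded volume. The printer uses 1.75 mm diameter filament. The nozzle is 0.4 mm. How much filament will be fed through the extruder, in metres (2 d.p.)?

Cross-section of 1.75 mm filament: π·(1.75/2)² = 2.4053 mm².
L = 299000 mm³ / 2.4053 mm² = 124308.82 mm, i.e. 124.31 m.

124.31 m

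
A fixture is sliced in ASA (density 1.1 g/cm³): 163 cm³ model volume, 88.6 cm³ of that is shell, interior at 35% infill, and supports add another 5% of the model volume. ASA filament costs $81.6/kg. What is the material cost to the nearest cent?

Interior volume = 163 − 88.6 = 74.4 cm³.
Deposited infill = 0.35 × 74.4, so 26.04 cm³.
Support = 0.05 × 163 = 8.15 cm³.
Deposited volume = 88.6 + 26.04 + 8.15, so 122.79 cm³.
Mass = 122.79 × 1.1 = 135.069 g.
At $81.6/kg: 135.069/1000 × 81.6 = $11.02.

$11.02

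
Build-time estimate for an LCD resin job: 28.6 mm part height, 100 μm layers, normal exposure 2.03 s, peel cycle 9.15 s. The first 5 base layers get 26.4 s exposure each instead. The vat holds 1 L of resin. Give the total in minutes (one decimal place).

Layer count = ceil(28.6 / 0.1) = 286.
Bottom layers = 5 × (26.4 + 9.15), so 177.75 s.
Regular layers = 281 × (2.03 + 9.15), so 3141.58 s.
Sum: 177.75 + 3141.58 = 3319.33 s → 55.3 minutes.

55.3 minutes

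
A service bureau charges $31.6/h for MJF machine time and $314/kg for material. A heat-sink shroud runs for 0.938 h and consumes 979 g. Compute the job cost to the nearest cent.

Time charge = 31.6 × 0.938 = $29.6408.
Material charge = 314 × 979/1000 = $307.406.
Total = 29.6408 + 307.406 = 337.0468 ≈ $337.05.

$337.05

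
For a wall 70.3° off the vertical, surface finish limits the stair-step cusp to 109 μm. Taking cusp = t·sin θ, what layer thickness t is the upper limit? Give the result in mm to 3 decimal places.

Layer height = cusp / sin(70.3°) = 0.109 / 0.9415 = 0.116 mm.

0.116 mm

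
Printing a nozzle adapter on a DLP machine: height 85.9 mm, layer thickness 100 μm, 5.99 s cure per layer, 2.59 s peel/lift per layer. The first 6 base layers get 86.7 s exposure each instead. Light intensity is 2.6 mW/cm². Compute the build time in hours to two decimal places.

Number of layers: 85.9 / 0.1 → 859 (rounded up).
Base layers = 6 × (86.7 + 2.59), so 535.74 s.
Remaining layers = 853 × (5.99 + 2.59), so 7318.74 s.
Total = 535.74 + 7318.74 = 7854.48 s = 2.18 hours.

2.18 hours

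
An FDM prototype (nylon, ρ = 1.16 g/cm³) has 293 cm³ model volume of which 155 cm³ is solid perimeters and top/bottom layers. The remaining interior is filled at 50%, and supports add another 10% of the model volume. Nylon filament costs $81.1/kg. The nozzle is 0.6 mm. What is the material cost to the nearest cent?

$23.83

Infill region: 293 − 155 → 138 cm³.
Infill deposited: 0.50 × 138 → 69 cm³.
Support: 0.10 × 293 → 29.3 cm³.
Total extruded = 155 + 69 + 29.3 = 253.3 cm³.
Mass = 253.3 × 1.16 = 293.828 g.
At $81.1/kg: 293.828/1000 × 81.1 = $23.83.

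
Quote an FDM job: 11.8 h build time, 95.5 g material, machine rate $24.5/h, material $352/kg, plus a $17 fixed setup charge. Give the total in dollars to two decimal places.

$339.72

Machine-time cost: 24.5 × 11.8 → $289.10.
Feedstock cost: 352 × 95.5/1000 → $33.616.
Adding setup: 289.10 + 33.616 + 17 → 339.716 ≈ $339.72.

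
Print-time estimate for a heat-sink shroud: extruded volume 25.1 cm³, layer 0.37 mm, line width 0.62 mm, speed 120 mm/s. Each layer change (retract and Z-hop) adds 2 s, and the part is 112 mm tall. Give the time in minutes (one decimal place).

25.3 minutes

Line area = 0.37 × 0.62, so 0.2294 mm².
Toolpath length = 25.1 cm³ / 0.2294 mm² = 25100 / 0.2294 = 109415.9 mm.
Time extruding: 109415.9 / 120 → 911.8 s.
Number of layers: 112 / 0.37 → 303 (rounded up).
Z-hop total = 303 × 2, so 606 s.
Total = 911.8 + 606 = 1517.8 s = 25.3 minutes.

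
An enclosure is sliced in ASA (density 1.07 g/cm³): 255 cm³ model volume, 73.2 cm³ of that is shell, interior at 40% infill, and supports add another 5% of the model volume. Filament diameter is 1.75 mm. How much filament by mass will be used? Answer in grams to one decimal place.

169.8 g

Interior volume: 255 − 73.2 → 181.8 cm³.
Infill deposited = 0.40 × 181.8, so 72.72 cm³.
Support: 0.05 × 255 → 12.75 cm³.
Total extruded: 73.2 + 72.72 + 12.75 → 158.67 cm³.
Mass = 158.67 × 1.07 = 169.7769 g.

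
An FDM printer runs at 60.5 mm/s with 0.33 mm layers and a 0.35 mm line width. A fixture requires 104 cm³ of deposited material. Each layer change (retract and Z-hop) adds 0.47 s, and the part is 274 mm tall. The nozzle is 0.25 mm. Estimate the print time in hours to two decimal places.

4.24 hours

Line area: 0.33 × 0.35 → 0.1155 mm².
Toolpath length = 104 cm³ / 0.1155 mm² = 104000 / 0.1155 = 900432.9 mm.
Extrusion time: 900432.9 / 60.5 → 14883.2 s.
Layer count = ceil(274 / 0.33) = 831.
Z-hop total: 831 × 0.47 → 390.57 s.
Altogether 14883.2 + 390.57 = 15273.77 s, i.e. 4.24 hours.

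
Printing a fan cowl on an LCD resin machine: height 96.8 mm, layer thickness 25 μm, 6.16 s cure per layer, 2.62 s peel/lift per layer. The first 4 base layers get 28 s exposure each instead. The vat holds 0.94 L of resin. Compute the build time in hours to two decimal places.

9.47 hours

Number of layers: 96.8 / 0.025 → 3872 (rounded up).
Base layers = 4 × (28 + 2.62), so 122.48 s.
Regular layers = 3868 × (6.16 + 2.62), so 33961.04 s.
Total = 122.48 + 33961.04 = 34083.52 s = 9.47 hours.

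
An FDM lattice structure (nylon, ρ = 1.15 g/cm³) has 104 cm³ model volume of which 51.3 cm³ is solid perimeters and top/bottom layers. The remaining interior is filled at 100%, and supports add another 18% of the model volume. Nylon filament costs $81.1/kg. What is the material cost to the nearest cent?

Interior volume = 104 − 51.3 = 52.7 cm³.
Infill deposited = 1.00 × 52.7, so 52.7 cm³.
Support: 0.18 × 104 → 18.72 cm³.
Total printed volume = 51.3 + 52.7 + 18.72 = 122.72 cm³.
Mass = 122.72 × 1.15 = 141.128 g.
At $81.1/kg: 141.128/1000 × 81.1 = $11.45.

$11.45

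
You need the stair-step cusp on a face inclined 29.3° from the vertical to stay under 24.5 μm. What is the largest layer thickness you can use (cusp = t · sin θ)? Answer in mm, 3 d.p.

0.050 mm

Layer height = cusp / sin(29.3°) = 0.0245 / 0.4894 = 0.050 mm.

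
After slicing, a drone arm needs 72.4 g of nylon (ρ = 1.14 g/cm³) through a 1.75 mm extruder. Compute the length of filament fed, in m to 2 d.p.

26.40 m

Volume = 72.4 g / 1.14 g·cm⁻³ = 63.5088 cm³ = 63508.8 mm³.
Cross-section of 1.75 mm filament: π·(1.75/2)² = 2.4053 mm².
L = V/A = 63508.8/2.4053 = 26403.69 mm → 26.40 m.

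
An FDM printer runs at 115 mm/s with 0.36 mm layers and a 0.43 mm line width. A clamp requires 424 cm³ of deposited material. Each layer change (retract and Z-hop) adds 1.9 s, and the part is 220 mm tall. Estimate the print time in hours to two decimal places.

Extrusion cross-section = 0.36 × 0.43, so 0.1548 mm².
Toolpath length = 424 cm³ / 0.1548 mm² = 424000 / 0.1548 = 2739018.1 mm.
Extrusion time = 2739018.1 / 115 = 23817.5 s.
Layers = ⌈220/0.36⌉ = 612.
Layer-change overhead = 612 × 1.9, so 1162.8 s.
Total = 23817.5 + 1162.8 = 24980.3 s = 6.94 hours.

6.94 hours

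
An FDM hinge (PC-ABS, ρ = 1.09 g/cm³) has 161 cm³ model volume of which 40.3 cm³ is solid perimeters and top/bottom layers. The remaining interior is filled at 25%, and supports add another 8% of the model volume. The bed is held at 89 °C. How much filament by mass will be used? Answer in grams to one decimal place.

Interior volume = 161 − 40.3, so 120.7 cm³.
Infill deposited = 0.25 × 120.7 = 30.175 cm³.
Support: 0.08 × 161 → 12.88 cm³.
Deposited volume = 40.3 + 30.175 + 12.88, so 83.355 cm³.
Mass: 83.355 × 1.09 → 90.85695 g.

90.9 g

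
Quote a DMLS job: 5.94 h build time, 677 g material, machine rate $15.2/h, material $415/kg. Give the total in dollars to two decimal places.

$371.24

Machine cost = 15.2 × 5.94, so $90.288.
Material charge = 415 × 677/1000, so $280.955.
Total = 90.288 + 280.955 = 371.243 ≈ $371.24.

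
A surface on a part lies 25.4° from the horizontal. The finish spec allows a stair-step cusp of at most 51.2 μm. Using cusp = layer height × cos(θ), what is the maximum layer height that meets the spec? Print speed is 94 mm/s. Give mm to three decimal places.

0.057 mm

Layer height = cusp / cos(25.4°) = 0.0512 / 0.9033 = 0.057 mm.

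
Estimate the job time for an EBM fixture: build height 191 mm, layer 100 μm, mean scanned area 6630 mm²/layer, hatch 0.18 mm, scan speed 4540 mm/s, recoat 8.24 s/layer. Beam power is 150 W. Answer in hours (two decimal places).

8.68 hours

Layer count = ceil(191 / 0.1) = 1910.
Scan path per layer = 6630 / 0.18 = 36833.3 mm.
Beam time per layer: 36833.3 / 4540 → 8.1131 s.
Layer cycle: 8.1131 + 8.24 → 16.3531 s.
1910 layers × 16.3531 s/layer = 31234.421 s, i.e. 8.68 hours.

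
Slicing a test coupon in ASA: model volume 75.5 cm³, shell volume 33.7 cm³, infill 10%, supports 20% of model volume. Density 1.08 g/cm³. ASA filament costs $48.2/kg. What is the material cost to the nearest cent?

$2.76

Volume inside the shell = 75.5 − 33.7, so 41.8 cm³.
Infill deposited = 0.10 × 41.8 = 4.18 cm³.
Support = 0.20 × 75.5, so 15.1 cm³.
Total printed volume = 33.7 + 4.18 + 15.1, so 52.98 cm³.
Mass: 52.98 × 1.08 → 57.2184 g.
Cost = 57.2184 g / 1000 × $48.2/kg = $2.76.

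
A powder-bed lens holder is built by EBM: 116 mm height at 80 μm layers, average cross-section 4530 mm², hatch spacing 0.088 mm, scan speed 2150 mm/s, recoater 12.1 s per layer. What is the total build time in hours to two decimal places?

Layers = ⌈116/0.08⌉ = 1450.
Scan path per layer = 4530 / 0.088, so 51477.3 mm.
Scan time per layer = 51477.3 / 2150 = 23.9429 s.
Time per layer = 23.9429 + 12.1, so 36.0429 s.
Build time = 1450 × 36.0429 = 52262.205 s = 14.52 hours.

14.52 hours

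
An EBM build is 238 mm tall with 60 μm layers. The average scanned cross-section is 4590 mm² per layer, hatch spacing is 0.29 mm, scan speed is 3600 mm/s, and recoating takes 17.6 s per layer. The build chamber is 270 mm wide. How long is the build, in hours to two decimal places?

Layers = ⌈238/0.06⌉ = 3967.
Per-layer scan distance = 4590 / 0.29, so 15827.6 mm.
Beam time per layer: 15827.6 / 3600 → 4.3966 s.
Layer cycle = 4.3966 + 17.6, so 21.9966 s.
Total: 3967 × 21.9966 s = 87260.5122 s → 24.24 hours.

24.24 hours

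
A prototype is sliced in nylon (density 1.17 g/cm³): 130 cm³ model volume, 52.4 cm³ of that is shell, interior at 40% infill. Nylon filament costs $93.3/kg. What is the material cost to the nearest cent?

$9.11

Volume inside the shell = 130 − 52.4 = 77.6 cm³.
Infill deposited = 0.40 × 77.6 = 31.04 cm³.
Total extruded: 52.4 + 31.04 → 83.44 cm³.
Mass = 83.44 × 1.17, so 97.6248 g.
At $93.3/kg: 97.6248/1000 × 93.3 = $9.11.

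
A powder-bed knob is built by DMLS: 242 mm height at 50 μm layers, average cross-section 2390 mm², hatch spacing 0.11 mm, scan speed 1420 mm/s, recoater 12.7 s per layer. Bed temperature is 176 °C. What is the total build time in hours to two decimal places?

37.65 hours

Layers = ⌈242/0.05⌉ = 4840.
Hatch length per layer: 2390 / 0.11 → 21727.3 mm.
Scan time per layer = 21727.3 / 1420 = 15.3009 s.
Time per layer = 15.3009 + 12.7, so 28.0009 s.
Build time = 4840 × 28.0009 = 135524.356 s = 37.65 hours.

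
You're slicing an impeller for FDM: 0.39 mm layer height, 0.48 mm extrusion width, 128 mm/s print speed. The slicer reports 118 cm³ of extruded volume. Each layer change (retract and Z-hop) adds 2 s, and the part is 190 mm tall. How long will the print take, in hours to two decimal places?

Bead cross-section: 0.39 × 0.48 → 0.1872 mm².
Total extruded path = 118000/0.1872 = 630341.9 mm.
Extrusion time = 630341.9 / 128, so 4924.5 s.
Layer count = ceil(190 / 0.39) = 488.
Non-print overhead: 488 × 2 → 976 s.
Altogether 4924.5 + 976 = 5900.5 s, i.e. 1.64 hours.

1.64 hours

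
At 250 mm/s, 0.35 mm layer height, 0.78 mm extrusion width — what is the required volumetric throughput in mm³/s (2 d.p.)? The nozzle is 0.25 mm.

68.25

Bead cross-section = 0.35 × 0.78 = 0.273 mm².
Q = v·A = 250 × 0.273 = 68.25 mm³/s.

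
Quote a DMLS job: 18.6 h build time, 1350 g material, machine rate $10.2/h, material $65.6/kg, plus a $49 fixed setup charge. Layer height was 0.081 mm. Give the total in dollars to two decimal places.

Machine cost = 10.2 × 18.6 = $189.72.
Material charge = 65.6 × 1350/1000 = $88.56.
Total = 189.72 + 88.56 + 49 = $327.28.

$327.28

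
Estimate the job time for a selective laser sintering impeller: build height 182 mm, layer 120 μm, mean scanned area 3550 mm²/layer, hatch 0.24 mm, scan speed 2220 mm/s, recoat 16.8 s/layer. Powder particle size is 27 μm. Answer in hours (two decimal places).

9.89 hours

Layers = ⌈182/0.12⌉ = 1517.
Scan path per layer = 3550 / 0.24, so 14791.7 mm.
Laser time per layer = 14791.7 / 2220, so 6.6629 s.
Layer cycle = 6.6629 + 16.8 = 23.4629 s.
Build time = 1517 × 23.4629 = 35593.2193 s = 9.89 hours.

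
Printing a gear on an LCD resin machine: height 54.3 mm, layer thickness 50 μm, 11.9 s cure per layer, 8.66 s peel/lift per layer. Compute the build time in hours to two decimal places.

Number of layers: 54.3 / 0.05 → 1086 (rounded up).
Each layer takes: 11.9 + 8.66 → 20.56 s.
Total = 1086 × 20.56 = 22328.16 s = 6.20 hours.

6.20 hours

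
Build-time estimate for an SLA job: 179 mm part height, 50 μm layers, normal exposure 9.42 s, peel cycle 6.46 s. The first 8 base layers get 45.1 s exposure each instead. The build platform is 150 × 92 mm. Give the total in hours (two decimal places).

Number of layers: 179 / 0.05 → 3580 (rounded up).
Bottom layers = 8 × (45.1 + 6.46), so 412.48 s.
Normal layers: 3572 × (9.42 + 6.46) → 56723.36 s.
Total = 412.48 + 56723.36 = 57135.84 s = 15.87 hours.

15.87 hours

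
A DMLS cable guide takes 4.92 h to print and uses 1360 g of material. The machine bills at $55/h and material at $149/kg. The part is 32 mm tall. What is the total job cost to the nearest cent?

Time charge: 55 × 4.92 → $270.60.
Material charge: 149 × 1360/1000 → $202.64.
Total = 270.60 + 202.64 = $473.24.

$473.24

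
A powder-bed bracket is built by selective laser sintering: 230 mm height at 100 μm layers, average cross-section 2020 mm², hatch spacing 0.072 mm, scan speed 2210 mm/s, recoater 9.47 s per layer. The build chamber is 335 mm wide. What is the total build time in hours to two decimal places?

Layers = ⌈230/0.1⌉ = 2300.
Hatch length per layer = 2020 / 0.072, so 28055.6 mm.
Per-layer scan time = 28055.6 / 2210 = 12.6948 s.
Layer cycle = 12.6948 + 9.47, so 22.1648 s.
Total: 2300 × 22.1648 s = 50979.04 s → 14.16 hours.

14.16 hours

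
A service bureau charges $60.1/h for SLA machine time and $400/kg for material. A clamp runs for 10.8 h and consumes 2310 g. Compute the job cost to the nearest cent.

$1573.08

Machine cost = 60.1 × 10.8, so $649.08.
Feedstock cost = 400 × 2310/1000, so $924.00.
Job cost: 649.08 + 924.00 = $1573.08.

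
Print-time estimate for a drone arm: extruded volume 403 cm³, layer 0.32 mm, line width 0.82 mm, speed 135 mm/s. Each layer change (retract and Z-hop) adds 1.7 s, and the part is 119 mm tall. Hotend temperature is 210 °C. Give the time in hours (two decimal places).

3.34 hours

Bead cross-section = 0.32 × 0.82, so 0.2624 mm².
Toolpath length = 403 cm³ / 0.2624 mm² = 403000 / 0.2624 = 1535823.2 mm.
Print-move time: 1535823.2 / 135 → 11376.5 s.
Layer count = ceil(119 / 0.32) = 372.
Layer-change overhead = 372 × 1.7 = 632.4 s.
Total = 11376.5 + 632.4 = 12008.9 s = 3.34 hours.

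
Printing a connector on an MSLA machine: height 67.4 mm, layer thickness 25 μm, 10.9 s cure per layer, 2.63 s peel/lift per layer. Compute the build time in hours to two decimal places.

Layer count = ceil(67.4 / 0.025) = 2696.
Cycle time = 10.9 + 2.63, so 13.53 s.
Build time: 2696 × 13.53 s = 36476.88 s, i.e. 10.13 hours.

10.13 hours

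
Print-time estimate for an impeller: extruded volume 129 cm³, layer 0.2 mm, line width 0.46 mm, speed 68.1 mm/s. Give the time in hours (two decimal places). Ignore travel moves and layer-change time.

Extrusion cross-section = 0.2 × 0.46 = 0.092 mm².
Toolpath length = 129 cm³ / 0.092 mm² = 129000 / 0.092 = 1402173.9 mm.
Extrusion time = 1402173.9 / 68.1, so 20589.9 s.
That's 20589.9 s → 5.72 hours.

5.72 hours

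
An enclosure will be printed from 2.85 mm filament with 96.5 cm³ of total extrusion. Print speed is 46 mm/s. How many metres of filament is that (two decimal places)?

15.13 m

Cross-section of 2.85 mm filament: π·(2.85/2)² = 6.3794 mm².
L = 96500 mm³ / 6.3794 mm² = 15126.81 mm, i.e. 15.13 m.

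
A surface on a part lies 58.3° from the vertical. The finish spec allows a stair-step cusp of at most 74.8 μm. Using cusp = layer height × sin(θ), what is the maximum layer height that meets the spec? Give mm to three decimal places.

0.088 mm

Layer height = cusp / sin(58.3°) = 0.0748 / 0.8508 = 0.088 mm.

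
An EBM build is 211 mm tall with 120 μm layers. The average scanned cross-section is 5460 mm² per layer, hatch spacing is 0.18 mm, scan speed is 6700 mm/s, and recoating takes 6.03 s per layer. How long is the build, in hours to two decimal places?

5.16 hours

Number of layers: 211 / 0.12 → 1759 (rounded up).
Scan path per layer = 5460 / 0.18 = 30333.3 mm.
Per-layer scan time = 30333.3 / 6700 = 4.5274 s.
Per-layer time: 4.5274 + 6.03 → 10.5574 s.
Total: 1759 × 10.5574 s = 18570.4666 s → 5.16 hours.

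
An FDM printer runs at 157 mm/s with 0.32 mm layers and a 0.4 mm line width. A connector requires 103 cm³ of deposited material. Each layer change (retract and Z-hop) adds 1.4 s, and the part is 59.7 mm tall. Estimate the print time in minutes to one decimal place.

89.8 minutes

Bead cross-section = 0.32 × 0.4, so 0.128 mm².
Total extruded path = 103000/0.128 = 804687.5 mm.
Print-move time = 804687.5 / 157 = 5125.4 s.
Number of layers: 59.7 / 0.32 → 187 (rounded up).
Z-hop total = 187 × 1.4 = 261.8 s.
Altogether 5125.4 + 261.8 = 5387.2 s, i.e. 89.8 minutes.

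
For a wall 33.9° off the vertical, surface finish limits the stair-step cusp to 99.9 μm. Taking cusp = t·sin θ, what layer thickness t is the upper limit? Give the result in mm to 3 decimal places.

0.179 mm

sin(33.9°) = 0.5577; t_max = 0.0999/0.5577 = 0.179 mm.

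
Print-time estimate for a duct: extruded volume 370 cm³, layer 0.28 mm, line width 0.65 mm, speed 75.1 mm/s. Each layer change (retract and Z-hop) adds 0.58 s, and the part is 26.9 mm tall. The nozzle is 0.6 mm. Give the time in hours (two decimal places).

7.54 hours

Extrusion cross-section = 0.28 × 0.65, so 0.182 mm².
Toolpath length = 370 cm³ / 0.182 mm² = 370000 / 0.182 = 2032967 mm.
Print-move time = 2032967 / 75.1, so 27070.1 s.
Layer count = ceil(26.9 / 0.28) = 97.
Layer-change overhead: 97 × 0.58 → 56.26 s.
Altogether 27070.1 + 56.26 = 27126.36 s, i.e. 7.54 hours.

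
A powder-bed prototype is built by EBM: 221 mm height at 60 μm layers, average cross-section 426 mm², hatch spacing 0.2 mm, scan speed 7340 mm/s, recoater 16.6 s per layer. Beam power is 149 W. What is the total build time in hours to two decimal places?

17.28 hours

Number of layers: 221 / 0.06 → 3684 (rounded up).
Hatch length per layer = 426 / 0.2, so 2130 mm.
Beam time per layer = 2130 / 7340, so 0.2902 s.
Per-layer time: 0.2902 + 16.6 → 16.8902 s.
Total: 3684 × 16.8902 s = 62223.4968 s → 17.28 hours.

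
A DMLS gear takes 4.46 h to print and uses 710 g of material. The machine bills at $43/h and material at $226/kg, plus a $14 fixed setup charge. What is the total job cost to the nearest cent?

Machine-time cost: 43 × 4.46 → $191.78.
Material cost = 226 × 710/1000 = $160.46.
Adding setup: 191.78 + 160.46 + 14 → $366.24.

$366.24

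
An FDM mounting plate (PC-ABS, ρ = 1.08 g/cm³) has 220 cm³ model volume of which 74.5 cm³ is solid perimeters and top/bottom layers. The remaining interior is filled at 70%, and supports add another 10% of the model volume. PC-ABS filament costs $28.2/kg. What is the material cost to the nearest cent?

$6.04

Volume inside the shell = 220 − 74.5 = 145.5 cm³.
Deposited infill = 0.70 × 145.5, so 101.85 cm³.
Support: 0.10 × 220 → 22 cm³.
Deposited volume: 74.5 + 101.85 + 22 → 198.35 cm³.
Mass = 198.35 × 1.08 = 214.218 g.
At $28.2/kg: 214.218/1000 × 28.2 = $6.04.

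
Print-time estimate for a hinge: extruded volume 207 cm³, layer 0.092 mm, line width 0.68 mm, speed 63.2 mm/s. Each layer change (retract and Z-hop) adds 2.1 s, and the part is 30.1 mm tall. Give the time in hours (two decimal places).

14.73 hours

Extrusion cross-section: 0.092 × 0.68 → 0.06256 mm².
Path length: 207000 mm³ / 0.06256 mm² → 3308823.5 mm.
Extrusion time: 3308823.5 / 63.2 → 52354.8 s.
Layers = ⌈30.1/0.092⌉ = 328.
Z-hop total = 328 × 2.1 = 688.8 s.
Altogether 52354.8 + 688.8 = 53043.6 s, i.e. 14.73 hours.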